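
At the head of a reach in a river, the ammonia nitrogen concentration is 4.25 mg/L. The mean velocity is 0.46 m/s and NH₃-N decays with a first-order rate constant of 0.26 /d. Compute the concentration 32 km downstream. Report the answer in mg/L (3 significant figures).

Travel time t = 32 km / 0.46 m/s = 3.2e+04/0.46 = 6.957e+04 s = 0.8052 d.
First-order decay: C = 4.25·exp(−0.26·0.8052) = 4.25·0.8111 = 3.447 mg/L.

3.45 mg/L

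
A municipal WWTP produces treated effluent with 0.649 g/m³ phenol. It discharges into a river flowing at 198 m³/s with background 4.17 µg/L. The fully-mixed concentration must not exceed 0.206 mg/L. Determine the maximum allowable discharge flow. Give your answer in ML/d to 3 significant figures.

4.17 µg/L = 0.00417 mg/L.
Mass balance at complete mixing: C_std·(Q_w + Q_r) = Q_w·C_e + Q_r·C_b.
Rearranging, Q_w = Q_r·(C_std − C_b)/(C_e − C_std) = 198·(0.206 − 0.00417) / (0.649 − 0.206) = 90.21 m³/s.
= 7794 ML/d.

7790 ML/d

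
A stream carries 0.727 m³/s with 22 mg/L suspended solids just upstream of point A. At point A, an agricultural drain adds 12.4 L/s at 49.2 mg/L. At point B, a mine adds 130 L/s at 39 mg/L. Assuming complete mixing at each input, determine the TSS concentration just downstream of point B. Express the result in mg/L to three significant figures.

12.4 L/s = 0.0124 m³/s.
After input A: C = (0.727·22 + 0.0124·49.2) / 0.7394 = 22.46 mg/L.
130 L/s = 0.13 m³/s.
After input B: C = (0.7394·22.46 + 0.13·39) / 0.8694 = 24.93 mg/L.

24.9 mg/L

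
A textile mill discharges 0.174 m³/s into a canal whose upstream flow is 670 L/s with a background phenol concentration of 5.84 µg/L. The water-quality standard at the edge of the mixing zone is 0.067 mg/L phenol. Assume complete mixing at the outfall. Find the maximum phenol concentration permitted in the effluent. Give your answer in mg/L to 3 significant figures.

670 L/s = 0.67 m³/s.
5.84 µg/L = 0.00584 mg/L.
Mass balance: 0.067·0.844 = 0.174·Cₑ + 0.67·0.00584.
Cₑ = (0.05655 − 0.003913) / 0.174 = 0.3025 mg/L.

0.303 mg/L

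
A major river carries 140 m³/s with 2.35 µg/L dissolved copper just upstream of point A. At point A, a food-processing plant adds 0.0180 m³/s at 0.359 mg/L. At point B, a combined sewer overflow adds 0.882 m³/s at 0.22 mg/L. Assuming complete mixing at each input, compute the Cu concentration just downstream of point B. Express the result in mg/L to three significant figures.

2.35 µg/L = 0.00235 mg/L.
After input A: C = (140·0.00235 + 0.018·0.359) / 140 = 0.002396 mg/L.
After input B: C = (140·0.002396 + 0.882·0.22) / 140.9 = 0.003758 mg/L.

0.00376 mg/L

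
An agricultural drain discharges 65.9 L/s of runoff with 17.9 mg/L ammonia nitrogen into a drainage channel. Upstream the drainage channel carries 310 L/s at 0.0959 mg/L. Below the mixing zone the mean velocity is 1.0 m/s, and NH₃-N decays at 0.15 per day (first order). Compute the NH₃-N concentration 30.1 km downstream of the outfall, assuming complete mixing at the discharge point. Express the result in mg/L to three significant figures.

3.05 mg/L

65.9 L/s = 0.0659 m³/s.
310 L/s = 0.31 m³/s.
After complete mixing, C₀ = (0.0659·17.9 + 0.31·0.0959) / 0.3759 = 3.217 mg/L.
Travel time t = 3.01e+04 m / 1.0 m/s = 3.01e+04 s = 0.3484 d.
C = 3.217·exp(−0.15·0.3484) = 3.217·0.9491 = 3.053 mg/L.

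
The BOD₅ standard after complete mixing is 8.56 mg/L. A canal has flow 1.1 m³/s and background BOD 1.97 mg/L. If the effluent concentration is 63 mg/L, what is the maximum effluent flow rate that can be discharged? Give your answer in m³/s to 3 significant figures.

Mass balance at complete mixing: C_std·(Q_w + Q_r) = Q_w·C_e + Q_r·C_b.
Rearranging, Q_w = Q_r·(C_std − C_b)/(C_e − C_std) = 1.1·(8.56 − 1.97) / (63 − 8.56) = 0.1332 m³/s.

0.133 m³/s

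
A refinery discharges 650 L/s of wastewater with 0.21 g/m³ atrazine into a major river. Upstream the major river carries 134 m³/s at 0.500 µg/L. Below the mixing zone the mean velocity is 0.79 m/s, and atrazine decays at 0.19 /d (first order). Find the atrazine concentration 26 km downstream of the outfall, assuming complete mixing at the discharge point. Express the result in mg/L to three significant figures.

0.00141 mg/L

650 L/s = 0.65 m³/s.
0.500 µg/L = 0.0005 mg/L.
After complete mixing, C₀ = (0.65·0.21 + 134·0.0005) / 134.7 = 0.001511 mg/L.
Travel time t = 2.6e+04 m / 0.79 m/s = 3.291e+04 s = 0.3809 d.
C = 0.001511·exp(−0.19·0.3809) = 0.001511·0.9302 = 0.001406 mg/L.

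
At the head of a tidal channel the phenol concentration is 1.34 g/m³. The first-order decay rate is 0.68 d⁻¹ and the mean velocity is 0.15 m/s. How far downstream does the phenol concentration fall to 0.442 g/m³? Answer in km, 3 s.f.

21.1 km

From C = C₀·e^(−kt), t = ln(C₀/C)/k = ln(1.34/0.442)/0.68 = 1.109/0.68 = 1.631 d.
Distance = v·t = 0.15 m/s × 1.409e+05 s = 2.114e+04 m = 21.14 km.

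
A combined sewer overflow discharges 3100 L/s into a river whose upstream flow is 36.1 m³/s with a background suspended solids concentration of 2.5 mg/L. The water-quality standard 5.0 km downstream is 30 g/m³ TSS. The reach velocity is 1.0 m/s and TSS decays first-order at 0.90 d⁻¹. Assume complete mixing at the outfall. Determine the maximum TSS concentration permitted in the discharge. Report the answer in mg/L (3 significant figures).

371 mg/L

3100 L/s = 3.1 m³/s.
Travel time to the compliance point: t = 5000/1.0 = 5000 s = 0.05787 d; decay factor exp(−0.90·0.05787) = 0.9492.
So the concentration just after mixing may be at most 30/0.9492 = 31.6 mg/L.
Mass balance: 31.6·39.2 = 3.1·Cₑ + 36.1·2.5.
Cₑ = (1239 − 90.25) / 3.1 = 370.5 mg/L.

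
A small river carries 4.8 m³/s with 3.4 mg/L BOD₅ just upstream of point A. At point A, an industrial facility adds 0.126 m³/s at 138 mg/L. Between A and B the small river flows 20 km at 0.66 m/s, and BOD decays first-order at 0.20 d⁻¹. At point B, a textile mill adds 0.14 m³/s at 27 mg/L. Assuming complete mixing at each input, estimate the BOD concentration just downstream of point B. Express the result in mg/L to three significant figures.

After input A: C = (4.8·3.4 + 0.126·138) / 4.926 = 6.843 mg/L.
Over the 20 km reach to input B (t = 3.03e+04 s = 0.3507 d), decay gives C = 6.843·exp(−0.20·0.3507) = 6.379 mg/L.
After input B: C = (4.926·6.379 + 0.14·27) / 5.066 = 6.949 mg/L.

6.95 mg/L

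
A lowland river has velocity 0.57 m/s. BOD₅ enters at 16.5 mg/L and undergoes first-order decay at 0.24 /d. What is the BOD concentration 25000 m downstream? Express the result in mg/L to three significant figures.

14.6 mg/L

Travel time t = 25000 m / 0.57 m/s = 2.5e+04/0.57 = 4.386e+04 s = 0.5076 d.
First-order decay: C = 16.5·exp(−0.24·0.5076) = 16.5·0.8853 = 14.61 mg/L.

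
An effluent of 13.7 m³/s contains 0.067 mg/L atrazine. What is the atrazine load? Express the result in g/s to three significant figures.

Mass flux = Q·C = 13.7 m³/s × 0.067 g/m³ = 0.9179 g/s.

0.918 g/s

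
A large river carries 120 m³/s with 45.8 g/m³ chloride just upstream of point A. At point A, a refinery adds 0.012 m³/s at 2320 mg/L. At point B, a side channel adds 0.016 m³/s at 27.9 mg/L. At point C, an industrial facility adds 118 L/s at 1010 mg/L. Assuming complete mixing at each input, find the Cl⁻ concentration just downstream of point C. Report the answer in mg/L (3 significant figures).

After input A: C = (120·45.8 + 0.012·2320) / 120 = 46.03 mg/L.
After input B: C = (120·46.03 + 0.016·27.9) / 120 = 46.02 mg/L.
118 L/s = 0.118 m³/s.
After input C: C = (120·46.02 + 0.118·1010) / 120.1 = 46.97 mg/L.

47.0 mg/L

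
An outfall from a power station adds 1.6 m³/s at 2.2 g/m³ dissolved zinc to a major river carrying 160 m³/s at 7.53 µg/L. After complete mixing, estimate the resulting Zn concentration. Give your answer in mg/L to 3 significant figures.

7.53 µg/L = 0.00753 mg/L.
Conservation of mass across the mixing zone: C = (1.6·2.2 + 160·0.00753) / (1.6 + 160) = 4.725/161.6 = 0.02924 mg/L.

0.0292 mg/L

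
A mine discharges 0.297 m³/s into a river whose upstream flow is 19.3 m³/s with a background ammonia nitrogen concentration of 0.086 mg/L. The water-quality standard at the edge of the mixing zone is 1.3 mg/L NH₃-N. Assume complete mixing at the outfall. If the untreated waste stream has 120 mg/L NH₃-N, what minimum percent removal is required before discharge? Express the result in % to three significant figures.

33.2 %

Mass balance: 1.3·19.6 = 0.297·Cₑ + 19.3·0.086.
Cₑ = (25.48 − 1.66) / 0.297 = 80.19 mg/L.
Required removal = 1 − 80.19/120 = 33.18 %.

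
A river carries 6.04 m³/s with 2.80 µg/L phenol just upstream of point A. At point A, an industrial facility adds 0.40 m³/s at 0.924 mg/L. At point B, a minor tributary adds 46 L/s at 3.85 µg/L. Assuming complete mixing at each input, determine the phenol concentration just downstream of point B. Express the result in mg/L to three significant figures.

2.80 µg/L = 0.0028 mg/L.
After input A: C = (6.04·0.0028 + 0.4·0.924) / 6.44 = 0.06002 mg/L.
46 L/s = 0.046 m³/s.
3.85 µg/L = 0.00385 mg/L.
After input B: C = (6.44·0.06002 + 0.046·0.00385) / 6.486 = 0.05962 mg/L.

0.0596 mg/L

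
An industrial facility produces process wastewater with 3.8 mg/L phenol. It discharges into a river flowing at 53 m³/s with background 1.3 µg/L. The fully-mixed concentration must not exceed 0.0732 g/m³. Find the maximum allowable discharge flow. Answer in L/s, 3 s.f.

1.3 µg/L = 0.0013 mg/L.
Mass balance at complete mixing: C_std·(Q_w + Q_r) = Q_w·C_e + Q_r·C_b.
Rearranging, Q_w = Q_r·(C_std − C_b)/(C_e − C_std) = 53·(0.0732 − 0.0013) / (3.8 − 0.0732) = 1.023 m³/s.
= 1023 L/s.

1020 L/s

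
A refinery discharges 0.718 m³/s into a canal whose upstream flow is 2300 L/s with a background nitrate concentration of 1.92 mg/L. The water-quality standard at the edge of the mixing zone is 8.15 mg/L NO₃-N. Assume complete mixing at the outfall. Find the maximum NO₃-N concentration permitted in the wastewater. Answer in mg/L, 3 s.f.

2300 L/s = 2.3 m³/s.
Mass balance: 8.15·3.018 = 0.718·Cₑ + 2.3·1.92.
Cₑ = (24.6 − 4.416) / 0.718 = 28.11 mg/L.

28.1 mg/L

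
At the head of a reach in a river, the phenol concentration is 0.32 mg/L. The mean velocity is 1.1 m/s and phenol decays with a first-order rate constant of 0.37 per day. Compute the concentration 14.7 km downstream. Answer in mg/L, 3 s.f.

Travel time t = 14.7 km / 1.1 m/s = 1.47e+04/1.1 = 1.336e+04 s = 0.1547 d.
First-order decay: C = 0.32·exp(−0.37·0.1547) = 0.32·0.9444 = 0.3022 mg/L.

0.302 mg/L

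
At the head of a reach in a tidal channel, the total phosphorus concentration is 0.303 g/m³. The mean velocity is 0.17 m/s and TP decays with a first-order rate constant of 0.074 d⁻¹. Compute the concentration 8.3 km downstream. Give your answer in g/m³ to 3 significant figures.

Travel time t = 8.3 km / 0.17 m/s = 8300/0.17 = 4.882e+04 s = 0.5651 d.
First-order decay: C = 0.303·exp(−0.074·0.5651) = 0.303·0.959 = 0.2906 g/m³.

0.291 g/m³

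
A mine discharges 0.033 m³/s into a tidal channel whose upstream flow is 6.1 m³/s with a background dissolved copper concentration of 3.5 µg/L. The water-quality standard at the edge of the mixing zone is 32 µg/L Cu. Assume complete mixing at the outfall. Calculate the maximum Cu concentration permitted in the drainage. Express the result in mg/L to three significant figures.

3.5 µg/L = 0.0035 mg/L.
32 µg/L = 0.032 mg/L.
Mass balance: 0.032·6.133 = 0.033·Cₑ + 6.1·0.0035.
Cₑ = (0.1963 − 0.02135) / 0.033 = 5.3 mg/L.

5.30 mg/L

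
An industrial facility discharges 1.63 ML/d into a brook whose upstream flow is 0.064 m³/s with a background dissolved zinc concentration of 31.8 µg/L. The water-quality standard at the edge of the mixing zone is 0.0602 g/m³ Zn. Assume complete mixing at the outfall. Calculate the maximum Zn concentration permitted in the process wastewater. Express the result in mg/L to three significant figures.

1.63 ML/d = 0.01887 m³/s.
31.8 µg/L = 0.0318 mg/L.
Mass balance: 0.0602·0.08287 = 0.01887·Cₑ + 0.064·0.0318.
Cₑ = (0.004989 − 0.002035) / 0.01887 = 0.1565 mg/L.

0.157 mg/L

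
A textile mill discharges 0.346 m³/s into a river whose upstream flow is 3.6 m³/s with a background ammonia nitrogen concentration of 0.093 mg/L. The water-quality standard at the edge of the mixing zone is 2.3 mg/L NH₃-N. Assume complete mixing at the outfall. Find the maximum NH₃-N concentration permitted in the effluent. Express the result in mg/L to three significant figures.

Mass balance: 2.3·3.946 = 0.346·Cₑ + 3.6·0.093.
Cₑ = (9.076 − 0.3348) / 0.346 = 25.26 mg/L.

25.3 mg/L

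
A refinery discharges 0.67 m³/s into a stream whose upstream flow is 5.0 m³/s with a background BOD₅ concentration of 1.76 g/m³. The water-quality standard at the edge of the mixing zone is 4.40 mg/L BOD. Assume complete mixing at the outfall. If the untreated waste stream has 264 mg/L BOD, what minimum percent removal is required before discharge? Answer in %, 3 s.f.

90.9 %

Mass balance: 4.4·5.67 = 0.67·Cₑ + 5·1.76.
Cₑ = (24.95 − 8.8) / 0.67 = 24.1 mg/L.
Required removal = 1 − 24.1/264 = 90.87 %.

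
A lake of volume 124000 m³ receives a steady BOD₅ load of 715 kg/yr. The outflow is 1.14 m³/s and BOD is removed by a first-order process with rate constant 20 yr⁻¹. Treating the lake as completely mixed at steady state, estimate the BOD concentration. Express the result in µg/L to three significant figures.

Outflow Q = 1.14 m³/s × 3.156e+07 s/yr = 3.598e+07 m³/yr.
Steady-state CSTR mass balance: W = Q·C + k·V·C, so C = W/(Q + kV).
Q + kV = 3.598e+07 + 20·124000 = 3.846e+07 m³/yr.
C = 715/3.846e+07 = 1.859e-05 kg/m³ = 0.01859 mg/L = 18.59 µg/L.

18.6 µg/L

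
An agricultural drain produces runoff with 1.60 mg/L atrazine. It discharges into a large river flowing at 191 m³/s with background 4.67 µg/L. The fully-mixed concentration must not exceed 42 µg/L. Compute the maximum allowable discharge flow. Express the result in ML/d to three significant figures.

4.67 µg/L = 0.00467 mg/L.
42 µg/L = 0.042 mg/L.
Mass balance at complete mixing: C_std·(Q_w + Q_r) = Q_w·C_e + Q_r·C_b.
Rearranging, Q_w = Q_r·(C_std − C_b)/(C_e − C_std) = 191·(0.042 − 0.00467) / (1.6 − 0.042) = 4.576 m³/s.
= 395.4 ML/d.

395 ML/d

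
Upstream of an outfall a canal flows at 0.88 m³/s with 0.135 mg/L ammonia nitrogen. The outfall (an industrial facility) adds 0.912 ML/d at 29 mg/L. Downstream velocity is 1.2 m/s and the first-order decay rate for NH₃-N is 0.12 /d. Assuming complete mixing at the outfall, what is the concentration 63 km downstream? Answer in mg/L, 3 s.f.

0.912 ML/d = 0.01056 m³/s.
After complete mixing, C₀ = (0.01056·29 + 0.88·0.135) / 0.8906 = 0.4771 mg/L.
Travel time t = 6.3e+04 m / 1.2 m/s = 5.25e+04 s = 0.6076 d.
C = 0.4771·exp(−0.12·0.6076) = 0.4771·0.9297 = 0.4436 mg/L.

0.444 mg/L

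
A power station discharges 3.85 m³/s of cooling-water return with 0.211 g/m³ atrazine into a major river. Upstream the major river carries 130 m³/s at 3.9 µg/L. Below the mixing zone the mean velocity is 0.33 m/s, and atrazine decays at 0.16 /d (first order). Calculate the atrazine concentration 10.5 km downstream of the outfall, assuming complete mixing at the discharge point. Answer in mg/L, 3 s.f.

0.00929 mg/L

3.9 µg/L = 0.0039 mg/L.
After complete mixing, C₀ = (3.85·0.211 + 130·0.0039) / 133.8 = 0.009857 mg/L.
Travel time t = 1.05e+04 m / 0.33 m/s = 3.182e+04 s = 0.3683 d.
C = 0.009857·exp(−0.16·0.3683) = 0.009857·0.9428 = 0.009293 mg/L.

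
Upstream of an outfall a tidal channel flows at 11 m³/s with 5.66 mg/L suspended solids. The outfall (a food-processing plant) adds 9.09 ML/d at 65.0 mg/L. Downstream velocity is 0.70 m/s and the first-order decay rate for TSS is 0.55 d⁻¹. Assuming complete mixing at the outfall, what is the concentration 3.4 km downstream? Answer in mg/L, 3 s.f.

6.03 mg/L

9.09 ML/d = 0.1052 m³/s.
After complete mixing, C₀ = (0.1052·65 + 11·5.66) / 11.11 = 6.222 mg/L.
Travel time t = 3400 m / 0.70 m/s = 4857 s = 0.05622 d.
C = 6.222·exp(−0.55·0.05622) = 6.222·0.9696 = 6.033 mg/L.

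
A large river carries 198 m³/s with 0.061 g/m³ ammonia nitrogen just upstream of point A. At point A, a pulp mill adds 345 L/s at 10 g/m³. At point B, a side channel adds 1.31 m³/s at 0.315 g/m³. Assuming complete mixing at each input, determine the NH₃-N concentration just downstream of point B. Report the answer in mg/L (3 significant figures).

345 L/s = 0.345 m³/s.
After input A: C = (198·0.061 + 0.345·10) / 198.3 = 0.07829 mg/L.
After input B: C = (198.3·0.07829 + 1.31·0.315) / 199.7 = 0.07984 mg/L.

0.0798 mg/L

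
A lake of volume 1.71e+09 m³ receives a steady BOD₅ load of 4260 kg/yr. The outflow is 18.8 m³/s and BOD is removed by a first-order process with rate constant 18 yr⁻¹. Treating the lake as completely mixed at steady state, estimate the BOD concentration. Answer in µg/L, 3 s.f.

Outflow Q = 18.8 m³/s × 3.156e+07 s/yr = 5.933e+08 m³/yr.
Steady-state CSTR mass balance: W = Q·C + k·V·C, so C = W/(Q + kV).
Q + kV = 5.933e+08 + 18·1.71e+09 = 3.137e+10 m³/yr.
C = 4260/3.137e+10 = 1.358e-07 kg/m³ = 0.0001358 mg/L = 0.1358 µg/L.

0.136 µg/L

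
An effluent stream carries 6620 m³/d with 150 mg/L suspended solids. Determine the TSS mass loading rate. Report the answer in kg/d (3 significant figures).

6620 m³/d = 0.07662 m³/s.
Mass flux = Q·C = 0.07662 m³/s × 150 g/m³ = 11.49 g/s.
= 11.49 g/s × 86.4 = 993 kg/d.

993 kg/d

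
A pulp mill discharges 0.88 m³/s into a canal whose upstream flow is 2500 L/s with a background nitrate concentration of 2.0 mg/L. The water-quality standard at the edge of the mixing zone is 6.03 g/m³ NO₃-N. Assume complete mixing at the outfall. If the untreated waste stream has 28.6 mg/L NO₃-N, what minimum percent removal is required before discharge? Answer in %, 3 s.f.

2500 L/s = 2.5 m³/s.
Mass balance: 6.03·3.38 = 0.88·Cₑ + 2.5·2.
Cₑ = (20.38 − 5) / 0.88 = 17.48 mg/L.
Required removal = 1 − 17.48/28.6 = 38.89 %.

38.9 %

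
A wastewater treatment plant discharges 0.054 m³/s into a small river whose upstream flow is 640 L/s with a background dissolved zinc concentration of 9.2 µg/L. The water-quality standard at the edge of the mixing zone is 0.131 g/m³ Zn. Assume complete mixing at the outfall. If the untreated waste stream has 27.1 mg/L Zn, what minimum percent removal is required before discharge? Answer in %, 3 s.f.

640 L/s = 0.64 m³/s.
9.2 µg/L = 0.0092 mg/L.
Mass balance: 0.131·0.694 = 0.054·Cₑ + 0.64·0.0092.
Cₑ = (0.09091 − 0.005888) / 0.054 = 1.575 mg/L.
Required removal = 1 − 1.575/27.1 = 94.19 %.

94.2 %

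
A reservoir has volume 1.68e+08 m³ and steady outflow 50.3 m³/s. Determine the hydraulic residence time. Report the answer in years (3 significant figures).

0.106 yr

Q = 50.3 m³/s × 3.156e+07 s/yr = 1.587e+09 m³/yr.
Hydraulic residence time τ = V/Q = 1.68e+08/1.587e+09 = 0.1058 yr.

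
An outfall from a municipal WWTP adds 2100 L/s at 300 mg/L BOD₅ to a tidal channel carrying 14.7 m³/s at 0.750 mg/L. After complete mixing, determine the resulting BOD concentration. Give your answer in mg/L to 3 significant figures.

38.2 mg/L

2100 L/s = 2.1 m³/s.
Conservation of mass across the mixing zone: C = (2.1·300 + 14.7·0.75) / (2.1 + 14.7) = 641/16.8 = 38.16 mg/L.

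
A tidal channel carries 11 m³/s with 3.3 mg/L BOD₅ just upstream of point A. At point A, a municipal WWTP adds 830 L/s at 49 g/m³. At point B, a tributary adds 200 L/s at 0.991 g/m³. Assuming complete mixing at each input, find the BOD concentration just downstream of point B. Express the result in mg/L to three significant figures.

830 L/s = 0.83 m³/s.
After input A: C = (11·3.3 + 0.83·49) / 11.83 = 6.506 mg/L.
200 L/s = 0.2 m³/s.
After input B: C = (11.83·6.506 + 0.2·0.991) / 12.03 = 6.415 mg/L.

6.41 mg/L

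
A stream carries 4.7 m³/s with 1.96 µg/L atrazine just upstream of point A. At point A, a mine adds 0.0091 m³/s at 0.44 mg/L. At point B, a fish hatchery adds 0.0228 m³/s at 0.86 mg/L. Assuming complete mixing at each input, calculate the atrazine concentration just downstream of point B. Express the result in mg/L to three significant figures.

0.00694 mg/L

1.96 µg/L = 0.00196 mg/L.
After input A: C = (4.7·0.00196 + 0.0091·0.44) / 4.709 = 0.002806 mg/L.
After input B: C = (4.709·0.002806 + 0.0228·0.86) / 4.732 = 0.006937 mg/L.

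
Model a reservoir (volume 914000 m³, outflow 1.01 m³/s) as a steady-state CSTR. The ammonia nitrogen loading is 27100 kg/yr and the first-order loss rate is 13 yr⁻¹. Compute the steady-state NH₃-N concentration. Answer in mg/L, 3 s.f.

0.619 mg/L

Outflow Q = 1.01 m³/s × 3.156e+07 s/yr = 3.187e+07 m³/yr.
Steady-state CSTR mass balance: W = Q·C + k·V·C, so C = W/(Q + kV).
Q + kV = 3.187e+07 + 13·914000 = 4.376e+07 m³/yr.
C = 27100/4.376e+07 = 0.0006194 kg/m³ = 0.6194 mg/L.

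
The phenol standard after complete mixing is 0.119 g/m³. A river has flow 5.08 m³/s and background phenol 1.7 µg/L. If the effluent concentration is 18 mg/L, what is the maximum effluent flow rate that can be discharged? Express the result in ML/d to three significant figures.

2.88 ML/d

1.7 µg/L = 0.0017 mg/L.
Mass balance at complete mixing: C_std·(Q_w + Q_r) = Q_w·C_e + Q_r·C_b.
Rearranging, Q_w = Q_r·(C_std − C_b)/(C_e − C_std) = 5.08·(0.119 − 0.0017) / (18 − 0.119) = 0.03332 m³/s.
= 2.879 ML/d.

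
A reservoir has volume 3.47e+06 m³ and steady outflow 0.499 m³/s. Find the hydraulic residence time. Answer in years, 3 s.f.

Q = 0.499 m³/s × 3.156e+07 s/yr = 1.575e+07 m³/yr.
Hydraulic residence time τ = V/Q = 3.47e+06/1.575e+07 = 0.2204 yr.

0.220 yr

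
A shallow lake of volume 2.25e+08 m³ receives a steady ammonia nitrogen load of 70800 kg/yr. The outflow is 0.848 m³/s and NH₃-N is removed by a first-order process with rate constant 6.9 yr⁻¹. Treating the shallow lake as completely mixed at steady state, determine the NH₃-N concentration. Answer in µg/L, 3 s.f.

44.8 µg/L

Outflow Q = 0.848 m³/s × 3.156e+07 s/yr = 2.676e+07 m³/yr.
Steady-state CSTR mass balance: W = Q·C + k·V·C, so C = W/(Q + kV).
Q + kV = 2.676e+07 + 6.9·2.25e+08 = 1.579e+09 m³/yr.
C = 70800/1.579e+09 = 4.483e-05 kg/m³ = 0.04483 mg/L = 44.83 µg/L.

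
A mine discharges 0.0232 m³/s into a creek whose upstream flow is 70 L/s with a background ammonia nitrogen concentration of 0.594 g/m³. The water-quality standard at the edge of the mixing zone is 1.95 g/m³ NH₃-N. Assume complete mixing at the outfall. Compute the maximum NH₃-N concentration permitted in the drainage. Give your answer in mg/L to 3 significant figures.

70 L/s = 0.07 m³/s.
Mass balance: 1.95·0.0932 = 0.0232·Cₑ + 0.07·0.594.
Cₑ = (0.1817 − 0.04158) / 0.0232 = 6.041 mg/L.

6.04 mg/L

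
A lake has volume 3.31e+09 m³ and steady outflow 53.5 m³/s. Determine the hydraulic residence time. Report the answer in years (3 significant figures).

1.96 yr

Q = 53.5 m³/s × 3.156e+07 s/yr = 1.688e+09 m³/yr.
Hydraulic residence time τ = V/Q = 3.31e+09/1.688e+09 = 1.961 yr.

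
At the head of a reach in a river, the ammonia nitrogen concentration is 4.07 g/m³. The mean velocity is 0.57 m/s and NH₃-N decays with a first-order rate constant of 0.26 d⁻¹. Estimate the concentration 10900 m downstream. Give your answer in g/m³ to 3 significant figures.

Travel time t = 10900 m / 0.57 m/s = 1.09e+04/0.57 = 1.912e+04 s = 0.2213 d.
First-order decay: C = 4.07·exp(−0.26·0.2213) = 4.07·0.9441 = 3.842 g/m³.

3.84 g/m³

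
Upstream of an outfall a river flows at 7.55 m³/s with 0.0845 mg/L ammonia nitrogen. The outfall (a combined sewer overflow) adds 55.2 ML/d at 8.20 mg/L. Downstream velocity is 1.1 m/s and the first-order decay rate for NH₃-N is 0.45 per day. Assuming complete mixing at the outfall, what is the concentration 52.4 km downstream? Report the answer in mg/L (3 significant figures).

55.2 ML/d = 0.6389 m³/s.
After complete mixing, C₀ = (0.6389·8.2 + 7.55·0.0845) / 8.189 = 0.7177 mg/L.
Travel time t = 5.24e+04 m / 1.1 m/s = 4.764e+04 s = 0.5513 d.
C = 0.7177·exp(−0.45·0.5513) = 0.7177·0.7803 = 0.56 mg/L.

0.560 mg/L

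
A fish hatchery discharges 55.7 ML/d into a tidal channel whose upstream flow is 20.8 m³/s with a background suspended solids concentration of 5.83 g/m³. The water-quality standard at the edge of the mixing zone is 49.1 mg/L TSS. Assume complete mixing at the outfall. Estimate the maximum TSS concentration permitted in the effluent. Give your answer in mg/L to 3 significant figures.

1450 mg/L

55.7 ML/d = 0.6447 m³/s.
Mass balance: 49.1·21.44 = 0.6447·Cₑ + 20.8·5.83.
Cₑ = (1053 − 121.3) / 0.6447 = 1445 mg/L.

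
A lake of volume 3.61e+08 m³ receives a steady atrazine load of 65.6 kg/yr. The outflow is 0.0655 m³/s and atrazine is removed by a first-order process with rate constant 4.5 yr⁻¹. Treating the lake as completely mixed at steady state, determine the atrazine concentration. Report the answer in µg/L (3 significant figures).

0.0403 µg/L

Outflow Q = 0.0655 m³/s × 3.156e+07 s/yr = 2.067e+06 m³/yr.
Steady-state CSTR mass balance: W = Q·C + k·V·C, so C = W/(Q + kV).
Q + kV = 2.067e+06 + 4.5·3.61e+08 = 1.627e+09 m³/yr.
C = 65.6/1.627e+09 = 4.033e-08 kg/m³ = 4.033e-05 mg/L = 0.04033 µg/L.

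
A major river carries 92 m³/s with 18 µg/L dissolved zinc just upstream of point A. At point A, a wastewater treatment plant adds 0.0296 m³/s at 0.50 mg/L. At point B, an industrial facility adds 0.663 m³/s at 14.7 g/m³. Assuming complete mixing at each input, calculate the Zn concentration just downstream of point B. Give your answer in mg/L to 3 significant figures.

18 µg/L = 0.018 mg/L.
After input A: C = (92·0.018 + 0.0296·0.5) / 92.03 = 0.01816 mg/L.
After input B: C = (92.03·0.01816 + 0.663·14.7) / 92.69 = 0.1232 mg/L.

0.123 mg/L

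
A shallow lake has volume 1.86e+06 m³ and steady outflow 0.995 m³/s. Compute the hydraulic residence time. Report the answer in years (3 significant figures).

0.0592 yr

Q = 0.995 m³/s × 3.156e+07 s/yr = 3.14e+07 m³/yr.
Hydraulic residence time τ = V/Q = 1.86e+06/3.14e+07 = 0.05924 yr.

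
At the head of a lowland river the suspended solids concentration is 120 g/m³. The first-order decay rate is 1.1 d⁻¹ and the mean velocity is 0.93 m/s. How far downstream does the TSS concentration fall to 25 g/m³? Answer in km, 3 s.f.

115 km

From C = C₀·e^(−kt), t = ln(C₀/C)/k = ln(120/25)/1.1 = 1.569/1.1 = 1.426 d.
Distance = v·t = 0.93 m/s × 1.232e+05 s = 1.146e+05 m = 114.6 km.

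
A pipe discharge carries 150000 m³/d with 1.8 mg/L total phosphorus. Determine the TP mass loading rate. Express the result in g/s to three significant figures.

3.12 g/s

150000 m³/d = 1.736 m³/s.
Mass flux = Q·C = 1.736 m³/s × 1.8 g/m³ = 3.125 g/s.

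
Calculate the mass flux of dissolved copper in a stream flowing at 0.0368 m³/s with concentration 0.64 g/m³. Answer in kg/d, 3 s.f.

2.03 kg/d

Mass flux = Q·C = 0.0368 m³/s × 0.64 g/m³ = 0.02355 g/s.
= 0.02355 g/s × 86.4 = 2.035 kg/d.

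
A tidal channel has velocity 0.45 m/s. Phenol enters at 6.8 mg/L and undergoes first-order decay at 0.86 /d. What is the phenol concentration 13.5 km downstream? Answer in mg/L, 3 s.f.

5.04 mg/L

Travel time t = 13.5 km / 0.45 m/s = 1.35e+04/0.45 = 3e+04 s = 0.3472 d.
First-order decay: C = 6.8·exp(−0.86·0.3472) = 6.8·0.7418 = 5.045 mg/L.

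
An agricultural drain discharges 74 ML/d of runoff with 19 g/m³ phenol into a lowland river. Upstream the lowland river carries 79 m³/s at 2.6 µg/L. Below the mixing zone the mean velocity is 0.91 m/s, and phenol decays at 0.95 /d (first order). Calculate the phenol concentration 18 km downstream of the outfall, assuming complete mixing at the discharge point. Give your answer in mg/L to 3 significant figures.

0.166 mg/L

74 ML/d = 0.8565 m³/s.
2.6 µg/L = 0.0026 mg/L.
After complete mixing, C₀ = (0.8565·19 + 79·0.0026) / 79.86 = 0.2064 mg/L.
Travel time t = 1.8e+04 m / 0.91 m/s = 1.978e+04 s = 0.2289 d.
C = 0.2064·exp(−0.95·0.2289) = 0.2064·0.8045 = 0.166 mg/L.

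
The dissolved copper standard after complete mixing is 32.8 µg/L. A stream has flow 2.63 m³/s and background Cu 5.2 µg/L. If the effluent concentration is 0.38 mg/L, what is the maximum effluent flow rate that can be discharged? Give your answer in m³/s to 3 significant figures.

0.209 m³/s

5.2 µg/L = 0.0052 mg/L.
32.8 µg/L = 0.0328 mg/L.
Mass balance at complete mixing: C_std·(Q_w + Q_r) = Q_w·C_e + Q_r·C_b.
Rearranging, Q_w = Q_r·(C_std − C_b)/(C_e − C_std) = 2.63·(0.0328 − 0.0052) / (0.38 − 0.0328) = 0.2091 m³/s.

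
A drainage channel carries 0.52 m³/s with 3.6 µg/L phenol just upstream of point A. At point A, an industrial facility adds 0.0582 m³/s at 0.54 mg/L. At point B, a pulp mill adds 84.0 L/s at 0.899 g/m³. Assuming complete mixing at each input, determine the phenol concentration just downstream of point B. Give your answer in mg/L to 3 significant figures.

0.164 mg/L

3.6 µg/L = 0.0036 mg/L.
After input A: C = (0.52·0.0036 + 0.0582·0.54) / 0.5782 = 0.05759 mg/L.
84.0 L/s = 0.084 m³/s.
After input B: C = (0.5782·0.05759 + 0.084·0.899) / 0.6622 = 0.1643 mg/L.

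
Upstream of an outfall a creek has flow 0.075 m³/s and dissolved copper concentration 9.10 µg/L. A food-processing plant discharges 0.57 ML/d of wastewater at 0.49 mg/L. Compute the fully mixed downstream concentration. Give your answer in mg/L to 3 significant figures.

0.57 ML/d = 0.006597 m³/s.
9.10 µg/L = 0.0091 mg/L.
By mass balance at complete mixing, C = (0.006597·0.49 + 0.075·0.0091) / (0.006597 + 0.075) = 0.003915/0.0816 = 0.04798 mg/L.

0.0480 mg/L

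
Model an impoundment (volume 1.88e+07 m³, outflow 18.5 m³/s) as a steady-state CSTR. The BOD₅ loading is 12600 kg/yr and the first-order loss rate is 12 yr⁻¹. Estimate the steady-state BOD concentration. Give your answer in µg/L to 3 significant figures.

15.6 µg/L

Outflow Q = 18.5 m³/s × 3.156e+07 s/yr = 5.838e+08 m³/yr.
Steady-state CSTR mass balance: W = Q·C + k·V·C, so C = W/(Q + kV).
Q + kV = 5.838e+08 + 12·1.88e+07 = 8.094e+08 m³/yr.
C = 12600/8.094e+08 = 1.557e-05 kg/m³ = 0.01557 mg/L = 15.57 µg/L.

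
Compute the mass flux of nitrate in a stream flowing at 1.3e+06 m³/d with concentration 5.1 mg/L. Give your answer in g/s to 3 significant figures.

1.3e+06 m³/d = 15.05 m³/s.
Mass flux = Q·C = 15.05 m³/s × 5.1 g/m³ = 76.74 g/s.

76.7 g/s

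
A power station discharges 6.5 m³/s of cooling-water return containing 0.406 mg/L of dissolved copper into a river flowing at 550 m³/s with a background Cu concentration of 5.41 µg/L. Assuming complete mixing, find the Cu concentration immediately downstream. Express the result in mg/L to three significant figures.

0.0101 mg/L

5.41 µg/L = 0.00541 mg/L.
Conservation of mass across the mixing zone: C = (6.5·0.406 + 550·0.00541) / (6.5 + 550) = 5.614/556.5 = 0.01009 mg/L.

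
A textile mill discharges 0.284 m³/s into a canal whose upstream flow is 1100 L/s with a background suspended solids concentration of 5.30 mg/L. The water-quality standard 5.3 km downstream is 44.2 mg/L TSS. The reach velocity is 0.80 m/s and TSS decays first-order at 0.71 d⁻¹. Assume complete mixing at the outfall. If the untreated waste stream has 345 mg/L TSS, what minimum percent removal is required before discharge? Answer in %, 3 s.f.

40.0 %

1100 L/s = 1.1 m³/s.
Travel time to the compliance point: t = 5300/0.80 = 6625 s = 0.07668 d; decay factor exp(−0.71·0.07668) = 0.947.
So the concentration just after mixing may be at most 44.2/0.947 = 46.67 mg/L.
Mass balance: 46.67·1.384 = 0.284·Cₑ + 1.1·5.3.
Cₑ = (64.6 − 5.83) / 0.284 = 206.9 mg/L.
Required removal = 1 − 206.9/345 = 40.02 %.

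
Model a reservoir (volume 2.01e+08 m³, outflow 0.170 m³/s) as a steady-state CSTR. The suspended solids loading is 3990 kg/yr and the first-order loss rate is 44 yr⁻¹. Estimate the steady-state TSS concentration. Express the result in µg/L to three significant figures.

Outflow Q = 0.170 m³/s × 3.156e+07 s/yr = 5.365e+06 m³/yr.
Steady-state CSTR mass balance: W = Q·C + k·V·C, so C = W/(Q + kV).
Q + kV = 5.365e+06 + 44·2.01e+08 = 8.849e+09 m³/yr.
C = 3990/8.849e+09 = 4.509e-07 kg/m³ = 0.0004509 mg/L = 0.4509 µg/L.

0.451 µg/L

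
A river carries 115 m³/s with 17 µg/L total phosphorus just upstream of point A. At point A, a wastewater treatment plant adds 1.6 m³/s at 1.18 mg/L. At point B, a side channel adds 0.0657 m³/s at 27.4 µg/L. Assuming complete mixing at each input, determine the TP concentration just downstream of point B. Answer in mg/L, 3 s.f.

17 µg/L = 0.017 mg/L.
After input A: C = (115·0.017 + 1.6·1.18) / 116.6 = 0.03296 mg/L.
27.4 µg/L = 0.0274 mg/L.
After input B: C = (116.6·0.03296 + 0.0657·0.0274) / 116.7 = 0.03296 mg/L.

0.0330 mg/L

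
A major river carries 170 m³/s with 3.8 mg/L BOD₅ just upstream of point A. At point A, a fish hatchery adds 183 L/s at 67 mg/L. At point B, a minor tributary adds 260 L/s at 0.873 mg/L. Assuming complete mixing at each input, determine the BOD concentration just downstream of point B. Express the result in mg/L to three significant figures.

183 L/s = 0.183 m³/s.
After input A: C = (170·3.8 + 0.183·67) / 170.2 = 3.868 mg/L.
260 L/s = 0.26 m³/s.
After input B: C = (170.2·3.868 + 0.26·0.873) / 170.4 = 3.863 mg/L.

3.86 mg/L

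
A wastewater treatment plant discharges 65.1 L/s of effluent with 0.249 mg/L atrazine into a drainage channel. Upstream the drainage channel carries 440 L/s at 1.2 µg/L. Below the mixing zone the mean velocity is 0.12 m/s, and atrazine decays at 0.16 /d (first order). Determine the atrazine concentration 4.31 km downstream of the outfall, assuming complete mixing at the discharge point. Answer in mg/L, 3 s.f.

0.0310 mg/L

65.1 L/s = 0.0651 m³/s.
440 L/s = 0.44 m³/s.
1.2 µg/L = 0.0012 mg/L.
After complete mixing, C₀ = (0.0651·0.249 + 0.44·0.0012) / 0.5051 = 0.03314 mg/L.
Travel time t = 4310 m / 0.12 m/s = 3.592e+04 s = 0.4157 d.
C = 0.03314·exp(−0.16·0.4157) = 0.03314·0.9357 = 0.03101 mg/L.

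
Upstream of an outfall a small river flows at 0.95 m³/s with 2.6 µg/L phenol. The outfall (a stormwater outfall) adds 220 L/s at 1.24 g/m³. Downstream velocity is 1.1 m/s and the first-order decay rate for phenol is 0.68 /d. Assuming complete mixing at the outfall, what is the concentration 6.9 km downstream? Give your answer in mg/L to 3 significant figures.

220 L/s = 0.22 m³/s.
2.6 µg/L = 0.0026 mg/L.
After complete mixing, C₀ = (0.22·1.24 + 0.95·0.0026) / 1.17 = 0.2353 mg/L.
Travel time t = 6900 m / 1.1 m/s = 6273 s = 0.0726 d.
C = 0.2353·exp(−0.68·0.0726) = 0.2353·0.9518 = 0.2239 mg/L.

0.224 mg/L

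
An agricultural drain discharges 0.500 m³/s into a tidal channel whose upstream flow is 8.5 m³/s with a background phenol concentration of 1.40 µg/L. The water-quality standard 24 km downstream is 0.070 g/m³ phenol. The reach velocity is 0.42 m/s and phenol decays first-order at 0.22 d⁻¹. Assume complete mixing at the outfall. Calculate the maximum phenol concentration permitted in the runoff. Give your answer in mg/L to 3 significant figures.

1.40 µg/L = 0.0014 mg/L.
Travel time to the compliance point: t = 2.4e+04/0.42 = 5.714e+04 s = 0.6614 d; decay factor exp(−0.22·0.6614) = 0.8646.
So the concentration just after mixing may be at most 0.07/0.8646 = 0.08096 mg/L.
Mass balance: 0.08096·9 = 0.5·Cₑ + 8.5·0.0014.
Cₑ = (0.7287 − 0.0119) / 0.5 = 1.434 mg/L.

1.43 mg/L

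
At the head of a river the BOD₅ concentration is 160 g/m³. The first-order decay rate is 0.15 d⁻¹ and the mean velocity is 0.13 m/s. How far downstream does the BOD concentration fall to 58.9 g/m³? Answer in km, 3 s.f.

From C = C₀·e^(−kt), t = ln(C₀/C)/k = ln(160/58.9)/0.15 = 0.9993/0.15 = 6.662 d.
Distance = v·t = 0.13 m/s × 5.756e+05 s = 7.483e+04 m = 74.83 km.

74.8 km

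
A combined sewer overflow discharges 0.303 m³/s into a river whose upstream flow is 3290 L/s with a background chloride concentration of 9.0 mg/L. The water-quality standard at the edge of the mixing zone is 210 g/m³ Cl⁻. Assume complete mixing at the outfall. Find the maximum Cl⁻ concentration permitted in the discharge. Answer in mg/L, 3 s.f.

3290 L/s = 3.29 m³/s.
Mass balance: 210·3.593 = 0.303·Cₑ + 3.29·9.
Cₑ = (754.5 − 29.61) / 0.303 = 2392 mg/L.

2390 mg/L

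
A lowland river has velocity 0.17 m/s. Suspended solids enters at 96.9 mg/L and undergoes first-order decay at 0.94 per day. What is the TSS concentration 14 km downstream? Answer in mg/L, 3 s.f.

Travel time t = 14 km / 0.17 m/s = 1.4e+04/0.17 = 8.235e+04 s = 0.9532 d.
First-order decay: C = 96.9·exp(−0.94·0.9532) = 96.9·0.4082 = 39.56 mg/L.

39.6 mg/L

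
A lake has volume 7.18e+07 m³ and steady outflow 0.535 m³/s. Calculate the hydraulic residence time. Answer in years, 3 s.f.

4.25 yr

Q = 0.535 m³/s × 3.156e+07 s/yr = 1.688e+07 m³/yr.
Hydraulic residence time τ = V/Q = 7.18e+07/1.688e+07 = 4.253 yr.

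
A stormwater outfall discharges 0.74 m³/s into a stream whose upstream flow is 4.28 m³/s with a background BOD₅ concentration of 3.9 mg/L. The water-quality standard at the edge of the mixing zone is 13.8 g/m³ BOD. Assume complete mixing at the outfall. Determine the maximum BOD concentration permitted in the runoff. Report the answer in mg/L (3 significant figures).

71.1 mg/L

Mass balance: 13.8·5.02 = 0.74·Cₑ + 4.28·3.9.
Cₑ = (69.28 − 16.69) / 0.74 = 71.06 mg/L.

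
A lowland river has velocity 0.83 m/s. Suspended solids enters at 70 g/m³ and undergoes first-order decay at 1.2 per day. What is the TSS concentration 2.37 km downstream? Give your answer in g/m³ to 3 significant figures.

Travel time t = 2.37 km / 0.83 m/s = 2370/0.83 = 2855 s = 0.03305 d.
First-order decay: C = 70·exp(−1.2·0.03305) = 70·0.9611 = 67.28 g/m³.

67.3 g/m³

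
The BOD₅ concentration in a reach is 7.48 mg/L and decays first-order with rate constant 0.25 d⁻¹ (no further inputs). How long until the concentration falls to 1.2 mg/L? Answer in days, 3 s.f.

7.32 d

t = ln(C₀/C)/k = ln(7.48/1.2)/0.25 = 1.83/0.25 = 7.32 d.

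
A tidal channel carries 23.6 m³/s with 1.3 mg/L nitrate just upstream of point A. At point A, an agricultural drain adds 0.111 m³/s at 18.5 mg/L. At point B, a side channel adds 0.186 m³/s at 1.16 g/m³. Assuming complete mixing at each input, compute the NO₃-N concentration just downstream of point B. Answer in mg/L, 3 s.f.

1.38 mg/L

After input A: C = (23.6·1.3 + 0.111·18.5) / 23.71 = 1.381 mg/L.
After input B: C = (23.71·1.381 + 0.186·1.16) / 23.9 = 1.379 mg/L.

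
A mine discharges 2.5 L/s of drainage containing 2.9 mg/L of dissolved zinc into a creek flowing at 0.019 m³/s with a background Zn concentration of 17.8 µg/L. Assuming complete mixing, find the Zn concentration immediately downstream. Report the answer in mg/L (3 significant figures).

2.5 L/s = 0.0025 m³/s.
17.8 µg/L = 0.0178 mg/L.
Flow-weighted mixing gives C = (0.0025·2.9 + 0.019·0.0178) / (0.0025 + 0.019) = 0.007588/0.0215 = 0.3529 mg/L.

0.353 mg/L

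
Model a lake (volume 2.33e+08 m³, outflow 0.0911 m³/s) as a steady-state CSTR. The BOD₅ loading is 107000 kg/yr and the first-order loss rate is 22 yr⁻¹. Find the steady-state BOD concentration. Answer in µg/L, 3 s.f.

Outflow Q = 0.0911 m³/s × 3.156e+07 s/yr = 2.875e+06 m³/yr.
Steady-state CSTR mass balance: W = Q·C + k·V·C, so C = W/(Q + kV).
Q + kV = 2.875e+06 + 22·2.33e+08 = 5.129e+09 m³/yr.
C = 107000/5.129e+09 = 2.086e-05 kg/m³ = 0.02086 mg/L = 20.86 µg/L.

20.9 µg/L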